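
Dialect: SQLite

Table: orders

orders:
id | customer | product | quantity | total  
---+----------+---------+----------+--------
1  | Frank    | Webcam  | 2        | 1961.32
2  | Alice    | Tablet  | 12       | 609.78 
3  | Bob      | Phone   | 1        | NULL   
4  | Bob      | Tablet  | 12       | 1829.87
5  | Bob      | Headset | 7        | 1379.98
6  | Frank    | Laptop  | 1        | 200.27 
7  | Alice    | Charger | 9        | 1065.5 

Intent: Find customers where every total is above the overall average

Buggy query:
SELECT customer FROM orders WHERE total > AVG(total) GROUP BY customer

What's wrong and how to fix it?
Bug: WHERE evaluates per row before aggregation, so AVG() is unavailable

Fix: Compute the overall average in a scalar subquery and compare each group's MIN against it in HAVING

Corrected query:
SELECT customer FROM orders GROUP BY customer HAVING MIN(total) > (SELECT AVG(total) FROM orders)

Result:
customer
--------
Bob     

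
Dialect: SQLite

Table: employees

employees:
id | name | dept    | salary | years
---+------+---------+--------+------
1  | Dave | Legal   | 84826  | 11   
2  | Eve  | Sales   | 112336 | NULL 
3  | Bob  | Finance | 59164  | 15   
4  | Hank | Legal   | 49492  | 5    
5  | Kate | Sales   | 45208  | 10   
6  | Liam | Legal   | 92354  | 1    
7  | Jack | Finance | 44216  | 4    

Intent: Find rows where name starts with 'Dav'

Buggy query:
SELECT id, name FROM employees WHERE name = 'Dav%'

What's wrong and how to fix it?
Bug: Wildcards only work with LIKE; '=' treats '%' as a literal character

Fix: Use LIKE for wildcard pattern matching

Corrected query:
SELECT id, name FROM employees WHERE name LIKE 'Dav%'

Result:
id | name
---+-----
1  | Dave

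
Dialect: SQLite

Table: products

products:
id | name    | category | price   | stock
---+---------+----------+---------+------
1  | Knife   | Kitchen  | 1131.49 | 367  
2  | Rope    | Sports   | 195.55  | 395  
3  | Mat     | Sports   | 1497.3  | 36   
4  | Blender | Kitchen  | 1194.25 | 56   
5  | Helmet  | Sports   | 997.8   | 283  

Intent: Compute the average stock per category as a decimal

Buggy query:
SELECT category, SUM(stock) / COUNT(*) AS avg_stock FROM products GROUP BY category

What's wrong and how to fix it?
Bug: Both operands are integers, so '/' performs integer division and truncates

Fix: Cast one side to REAL so the division keeps the fractional part

Corrected query:
SELECT category, SUM(stock) * 1.0 / COUNT(*) AS avg_stock FROM products GROUP BY category

Result:
category | avg_stock
---------+----------
Kitchen  | 211.5    
Sports   | 238      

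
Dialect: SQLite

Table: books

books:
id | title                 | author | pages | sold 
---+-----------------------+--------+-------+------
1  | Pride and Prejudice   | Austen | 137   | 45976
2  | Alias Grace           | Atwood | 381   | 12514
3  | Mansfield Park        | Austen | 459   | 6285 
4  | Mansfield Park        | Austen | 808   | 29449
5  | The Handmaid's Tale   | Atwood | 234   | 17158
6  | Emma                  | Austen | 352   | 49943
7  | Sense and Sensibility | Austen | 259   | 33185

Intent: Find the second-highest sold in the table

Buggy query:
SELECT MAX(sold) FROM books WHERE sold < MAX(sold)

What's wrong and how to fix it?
Bug: The inner MAX is an aggregate inside WHERE, which is not allowed

Fix: Put the inner MAX in a scalar subquery

Corrected query:
SELECT MAX(sold) FROM books WHERE sold < (SELECT MAX(sold) FROM books)

Result:
MAX(sold)
---------
45976    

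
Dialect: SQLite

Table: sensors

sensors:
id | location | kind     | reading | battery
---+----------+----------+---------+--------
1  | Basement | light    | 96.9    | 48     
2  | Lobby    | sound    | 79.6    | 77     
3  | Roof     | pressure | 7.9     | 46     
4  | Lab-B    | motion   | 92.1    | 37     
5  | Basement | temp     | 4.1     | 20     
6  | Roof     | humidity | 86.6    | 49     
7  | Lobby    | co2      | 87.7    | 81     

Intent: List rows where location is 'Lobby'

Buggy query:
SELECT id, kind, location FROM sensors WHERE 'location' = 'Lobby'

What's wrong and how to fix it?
Bug: 'location' in single quotes is a string literal, not the column; the comparison is literal-vs-literal and never true

Fix: Remove the quotes around the column name (or use double quotes for an identifier)

Corrected query:
SELECT id, kind, location FROM sensors WHERE location = 'Lobby'

Result:
id | kind  | location
---+-------+---------
2  | sound | Lobby   
7  | co2   | Lobby   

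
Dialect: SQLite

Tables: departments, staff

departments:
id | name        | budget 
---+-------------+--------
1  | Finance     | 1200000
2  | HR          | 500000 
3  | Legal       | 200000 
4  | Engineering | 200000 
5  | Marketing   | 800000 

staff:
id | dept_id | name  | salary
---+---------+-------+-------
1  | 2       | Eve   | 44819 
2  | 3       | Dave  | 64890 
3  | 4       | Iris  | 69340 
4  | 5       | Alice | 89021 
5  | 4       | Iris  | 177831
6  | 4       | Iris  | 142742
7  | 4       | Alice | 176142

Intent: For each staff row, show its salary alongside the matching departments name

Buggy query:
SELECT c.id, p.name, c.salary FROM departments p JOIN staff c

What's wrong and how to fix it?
Bug: JOIN with no ON clause produces a cartesian product; every staff row pairs with every departments row

Fix: Specify the join condition linking the foreign key to the parent id

Corrected query:
SELECT c.id, p.name, c.salary FROM departments p JOIN staff c ON c.dept_id = p.id

Result:
id | name        | salary
---+-------------+-------
1  | HR          | 44819 
2  | Legal       | 64890 
3  | Engineering | 69340 
4  | Marketing   | 89021 
5  | Engineering | 177831
6  | Engineering | 142742
7  | Engineering | 176142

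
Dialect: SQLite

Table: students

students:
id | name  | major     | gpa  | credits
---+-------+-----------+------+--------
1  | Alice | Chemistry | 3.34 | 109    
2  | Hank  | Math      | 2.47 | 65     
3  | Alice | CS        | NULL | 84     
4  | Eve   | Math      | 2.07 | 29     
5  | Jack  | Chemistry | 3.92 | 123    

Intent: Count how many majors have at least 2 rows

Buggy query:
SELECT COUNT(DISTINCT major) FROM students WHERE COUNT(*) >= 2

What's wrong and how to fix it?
Bug: COUNT(*) cannot appear in WHERE; the per-group count doesn't exist yet

Fix: Use a subquery that GROUPs and filters with HAVING, then count its rows

Corrected query:
SELECT COUNT(*) FROM (SELECT major FROM students GROUP BY major HAVING COUNT(*) >= 2)

Result:
COUNT(*)
--------
2       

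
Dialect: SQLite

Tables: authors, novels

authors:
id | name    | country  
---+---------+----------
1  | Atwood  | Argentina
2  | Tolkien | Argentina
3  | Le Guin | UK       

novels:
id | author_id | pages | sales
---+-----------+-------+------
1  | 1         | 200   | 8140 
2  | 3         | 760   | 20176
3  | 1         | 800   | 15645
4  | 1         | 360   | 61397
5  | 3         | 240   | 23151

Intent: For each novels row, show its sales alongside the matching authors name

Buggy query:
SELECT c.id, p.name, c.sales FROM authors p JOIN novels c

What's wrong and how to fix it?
Bug: Missing join condition: each novels row is matched to all authors rows instead of just its own

Fix: Add ON c.author_id = p.id to the JOIN

Corrected query:
SELECT c.id, p.name, c.sales FROM authors p JOIN novels c ON c.author_id = p.id

Result:
id | name    | sales
---+---------+------
1  | Atwood  | 8140 
2  | Le Guin | 20176
3  | Atwood  | 15645
4  | Atwood  | 61397
5  | Le Guin | 23151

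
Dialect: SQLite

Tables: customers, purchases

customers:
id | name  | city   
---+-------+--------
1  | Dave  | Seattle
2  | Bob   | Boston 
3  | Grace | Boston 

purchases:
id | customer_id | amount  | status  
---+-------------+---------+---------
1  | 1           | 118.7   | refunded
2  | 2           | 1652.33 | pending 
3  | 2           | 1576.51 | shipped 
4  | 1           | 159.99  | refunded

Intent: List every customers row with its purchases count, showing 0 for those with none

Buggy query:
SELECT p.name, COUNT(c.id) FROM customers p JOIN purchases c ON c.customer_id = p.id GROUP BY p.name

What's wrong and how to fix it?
Bug: INNER JOIN drops customers rows that have no matching purchases rows

Fix: Use LEFT JOIN so parents without children still appear (COUNT(c.id) gives 0)

Corrected query:
SELECT p.name, COUNT(c.id) FROM customers p LEFT JOIN purchases c ON c.customer_id = p.id GROUP BY p.name

Result:
name  | COUNT(c.id)
------+------------
Bob   | 2          
Dave  | 2          
Grace | 0          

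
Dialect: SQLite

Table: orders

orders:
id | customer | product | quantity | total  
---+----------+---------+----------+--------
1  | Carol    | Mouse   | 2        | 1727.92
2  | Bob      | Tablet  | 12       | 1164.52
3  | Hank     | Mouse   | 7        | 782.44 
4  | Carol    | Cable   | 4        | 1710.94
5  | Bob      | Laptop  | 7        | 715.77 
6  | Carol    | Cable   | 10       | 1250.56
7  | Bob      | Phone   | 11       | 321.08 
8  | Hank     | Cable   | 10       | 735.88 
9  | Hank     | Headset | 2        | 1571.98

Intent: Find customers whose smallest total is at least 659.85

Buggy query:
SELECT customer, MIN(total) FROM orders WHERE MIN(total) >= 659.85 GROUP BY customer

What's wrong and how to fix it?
Bug: MIN() in WHERE is a misuse of aggregate

Fix: Replace WHERE with HAVING after the GROUP BY

Corrected query:
SELECT customer, MIN(total) FROM orders GROUP BY customer HAVING MIN(total) >= 659.85

Result:
customer | MIN(total)
---------+-----------
Carol    | 1250.56   
Hank     | 735.88    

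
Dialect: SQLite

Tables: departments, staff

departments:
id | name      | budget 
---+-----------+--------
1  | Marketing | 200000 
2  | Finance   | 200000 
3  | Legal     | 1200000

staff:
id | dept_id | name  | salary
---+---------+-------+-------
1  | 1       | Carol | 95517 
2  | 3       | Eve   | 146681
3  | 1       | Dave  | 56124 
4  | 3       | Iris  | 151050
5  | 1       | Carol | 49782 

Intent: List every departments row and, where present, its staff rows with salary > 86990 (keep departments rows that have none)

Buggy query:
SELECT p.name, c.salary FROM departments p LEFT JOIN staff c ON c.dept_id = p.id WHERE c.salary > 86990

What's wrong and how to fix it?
Bug: A WHERE condition on the right-hand table after LEFT JOIN drops unmatched parents

Fix: Put 'c.salary > 86990' in the JOIN's ON clause instead of WHERE

Corrected query:
SELECT p.name, c.salary FROM departments p LEFT JOIN staff c ON c.dept_id = p.id AND c.salary > 86990

Result:
name      | salary
----------+-------
Marketing | 95517 
Finance   | NULL  
Legal     | 146681
Legal     | 151050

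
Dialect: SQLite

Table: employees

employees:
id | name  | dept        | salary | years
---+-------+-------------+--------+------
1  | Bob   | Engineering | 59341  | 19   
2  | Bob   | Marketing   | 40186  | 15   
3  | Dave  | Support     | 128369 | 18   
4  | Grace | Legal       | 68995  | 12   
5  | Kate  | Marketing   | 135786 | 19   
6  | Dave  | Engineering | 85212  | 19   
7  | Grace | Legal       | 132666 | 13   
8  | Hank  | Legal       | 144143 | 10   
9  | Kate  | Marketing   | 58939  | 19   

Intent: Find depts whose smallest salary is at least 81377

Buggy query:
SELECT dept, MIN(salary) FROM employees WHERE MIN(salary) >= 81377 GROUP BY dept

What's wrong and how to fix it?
Bug: MIN() in WHERE is a misuse of aggregate

Fix: Replace WHERE with HAVING after the GROUP BY

Corrected query:
SELECT dept, MIN(salary) FROM employees GROUP BY dept HAVING MIN(salary) >= 81377

Result:
dept    | MIN(salary)
--------+------------
Support | 128369     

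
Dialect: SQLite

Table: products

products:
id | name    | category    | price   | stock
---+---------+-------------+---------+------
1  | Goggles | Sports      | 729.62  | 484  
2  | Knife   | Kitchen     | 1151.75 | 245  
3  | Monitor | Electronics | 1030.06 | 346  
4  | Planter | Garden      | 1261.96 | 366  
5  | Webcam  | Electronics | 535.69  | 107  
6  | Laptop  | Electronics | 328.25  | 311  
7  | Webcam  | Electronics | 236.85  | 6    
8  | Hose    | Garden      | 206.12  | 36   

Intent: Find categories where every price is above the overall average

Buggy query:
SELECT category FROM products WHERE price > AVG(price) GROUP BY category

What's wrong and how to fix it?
Bug: AVG() is an aggregate; it can't sit directly in WHERE

Fix: Use a subquery for AVG and a HAVING MIN(...) filter so the condition holds for every row in the group

Corrected query:
SELECT category FROM products GROUP BY category HAVING MIN(price) > (SELECT AVG(price) FROM products)

Result:
category
--------
Kitchen 
Sports  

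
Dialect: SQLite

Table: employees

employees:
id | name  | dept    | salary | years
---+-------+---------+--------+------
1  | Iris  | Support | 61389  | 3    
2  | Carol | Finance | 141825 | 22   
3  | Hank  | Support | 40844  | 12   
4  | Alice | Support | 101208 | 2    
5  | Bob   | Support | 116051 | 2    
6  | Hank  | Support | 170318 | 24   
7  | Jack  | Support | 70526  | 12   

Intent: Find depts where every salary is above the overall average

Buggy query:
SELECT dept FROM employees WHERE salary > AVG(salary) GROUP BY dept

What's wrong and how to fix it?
Bug: AVG() is an aggregate; it can't sit directly in WHERE

Fix: Use a subquery for AVG and a HAVING MIN(...) filter so the condition holds for every row in the group

Corrected query:
SELECT dept FROM employees GROUP BY dept HAVING MIN(salary) > (SELECT AVG(salary) FROM employees)

Result:
dept   
-------
Finance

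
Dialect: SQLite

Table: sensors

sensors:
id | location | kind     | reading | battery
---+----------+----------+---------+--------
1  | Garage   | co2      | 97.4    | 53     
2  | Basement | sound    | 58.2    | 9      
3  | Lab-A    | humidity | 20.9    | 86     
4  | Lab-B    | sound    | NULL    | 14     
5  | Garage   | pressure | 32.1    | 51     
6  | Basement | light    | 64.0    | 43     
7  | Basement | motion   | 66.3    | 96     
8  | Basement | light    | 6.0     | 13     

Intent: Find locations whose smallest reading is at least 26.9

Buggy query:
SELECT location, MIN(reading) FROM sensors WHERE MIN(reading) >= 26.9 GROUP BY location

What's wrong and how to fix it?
Bug: Aggregates like MIN are computed per group after WHERE runs

Fix: Use HAVING for the per-group MIN condition

Corrected query:
SELECT location, MIN(reading) FROM sensors GROUP BY location HAVING MIN(reading) >= 26.9

Result:
location | MIN(reading)
---------+-------------
Garage   | 32.1        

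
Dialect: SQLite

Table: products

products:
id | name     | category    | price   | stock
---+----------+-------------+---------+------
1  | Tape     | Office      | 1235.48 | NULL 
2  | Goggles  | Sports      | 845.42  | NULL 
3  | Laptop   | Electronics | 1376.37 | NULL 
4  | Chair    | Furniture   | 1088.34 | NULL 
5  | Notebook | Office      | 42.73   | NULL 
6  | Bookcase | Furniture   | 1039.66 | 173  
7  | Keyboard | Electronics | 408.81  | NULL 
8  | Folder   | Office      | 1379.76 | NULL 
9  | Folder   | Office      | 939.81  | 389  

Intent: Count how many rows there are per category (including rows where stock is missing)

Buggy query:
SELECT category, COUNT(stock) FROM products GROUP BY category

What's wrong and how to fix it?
Bug: COUNT(stock) skips NULLs, so groups with missing stock are undercounted

Fix: Replace COUNT(stock) with COUNT(*)

Corrected query:
SELECT category, COUNT(*) FROM products GROUP BY category

Result:
category    | COUNT(*)
------------+---------
Electronics | 2       
Furniture   | 2       
Office      | 4       
Sports      | 1       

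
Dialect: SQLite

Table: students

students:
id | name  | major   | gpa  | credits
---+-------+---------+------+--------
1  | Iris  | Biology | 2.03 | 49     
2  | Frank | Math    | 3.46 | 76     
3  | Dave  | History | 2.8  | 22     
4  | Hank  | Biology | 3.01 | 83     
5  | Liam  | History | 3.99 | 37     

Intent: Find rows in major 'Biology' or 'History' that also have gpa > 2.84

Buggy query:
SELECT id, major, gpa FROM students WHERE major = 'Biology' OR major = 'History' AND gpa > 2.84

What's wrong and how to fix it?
Bug: Without parentheses, AND is evaluated before OR, so the gpa filter only applies to the 'History' branch

Fix: Group the OR with parentheses (or use IN), then AND the threshold

Corrected query:
SELECT id, major, gpa FROM students WHERE (major = 'Biology' OR major = 'History') AND gpa > 2.84

Result:
id | major   | gpa 
---+---------+-----
4  | Biology | 3.01
5  | History | 3.99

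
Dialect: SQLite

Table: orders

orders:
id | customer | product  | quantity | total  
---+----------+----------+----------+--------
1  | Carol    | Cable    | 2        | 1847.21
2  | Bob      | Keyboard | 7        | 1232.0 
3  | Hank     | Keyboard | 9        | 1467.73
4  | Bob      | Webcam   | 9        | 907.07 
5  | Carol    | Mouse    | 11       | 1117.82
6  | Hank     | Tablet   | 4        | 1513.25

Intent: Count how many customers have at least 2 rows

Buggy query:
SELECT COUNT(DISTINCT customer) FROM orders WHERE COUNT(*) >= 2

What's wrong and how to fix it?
Bug: WHERE filters individual rows, not groups, so a group-level COUNT is invalid there

Fix: Use a subquery that GROUPs and filters with HAVING, then count its rows

Corrected query:
SELECT COUNT(*) FROM (SELECT customer FROM orders GROUP BY customer HAVING COUNT(*) >= 2)

Result:
COUNT(*)
--------
3       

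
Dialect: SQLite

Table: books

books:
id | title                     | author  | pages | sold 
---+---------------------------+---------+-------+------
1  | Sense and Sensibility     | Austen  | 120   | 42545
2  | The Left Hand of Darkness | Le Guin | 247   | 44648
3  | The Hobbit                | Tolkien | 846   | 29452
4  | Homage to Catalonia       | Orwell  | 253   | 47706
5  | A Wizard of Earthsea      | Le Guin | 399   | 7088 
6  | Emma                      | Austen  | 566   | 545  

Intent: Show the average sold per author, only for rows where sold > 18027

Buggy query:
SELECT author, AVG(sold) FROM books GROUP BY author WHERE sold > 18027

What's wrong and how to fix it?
Bug: Row-level WHERE must come before GROUP BY in the clause order

Fix: Move the WHERE clause before GROUP BY

Corrected query:
SELECT author, AVG(sold) FROM books WHERE sold > 18027 GROUP BY author

Result:
author  | AVG(sold)
--------+----------
Austen  | 42545    
Le Guin | 44648    
Orwell  | 47706    
Tolkien | 29452    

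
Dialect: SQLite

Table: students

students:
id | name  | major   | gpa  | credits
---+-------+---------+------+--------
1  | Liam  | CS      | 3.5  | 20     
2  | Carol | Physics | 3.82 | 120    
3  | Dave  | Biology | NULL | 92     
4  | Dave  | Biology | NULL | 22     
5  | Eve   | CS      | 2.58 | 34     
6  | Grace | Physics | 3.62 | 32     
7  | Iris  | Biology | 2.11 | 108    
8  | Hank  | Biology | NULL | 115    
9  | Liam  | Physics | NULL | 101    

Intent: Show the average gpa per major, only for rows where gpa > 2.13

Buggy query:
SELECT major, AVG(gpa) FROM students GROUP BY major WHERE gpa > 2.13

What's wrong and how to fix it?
Bug: Row-level WHERE must come before GROUP BY in the clause order

Fix: Move the WHERE clause before GROUP BY

Corrected query:
SELECT major, AVG(gpa) FROM students WHERE gpa > 2.13 GROUP BY major

Result:
major   | AVG(gpa)
--------+---------
CS      | 3.04    
Physics | 3.72    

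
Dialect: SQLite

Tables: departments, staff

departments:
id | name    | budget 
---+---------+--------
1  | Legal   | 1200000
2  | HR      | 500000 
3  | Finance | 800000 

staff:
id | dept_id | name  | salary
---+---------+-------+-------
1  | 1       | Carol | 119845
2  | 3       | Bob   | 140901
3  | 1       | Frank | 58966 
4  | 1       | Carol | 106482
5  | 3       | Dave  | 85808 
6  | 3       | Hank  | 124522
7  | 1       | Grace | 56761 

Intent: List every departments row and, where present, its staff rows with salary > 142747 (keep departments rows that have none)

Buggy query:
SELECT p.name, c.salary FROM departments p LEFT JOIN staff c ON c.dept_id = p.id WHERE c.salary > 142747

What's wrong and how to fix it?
Bug: A WHERE condition on the right-hand table after LEFT JOIN drops unmatched parents

Fix: Put 'c.salary > 142747' in the JOIN's ON clause instead of WHERE

Corrected query:
SELECT p.name, c.salary FROM departments p LEFT JOIN staff c ON c.dept_id = p.id AND c.salary > 142747

Result:
name    | salary
--------+-------
Legal   | NULL  
HR      | NULL  
Finance | NULL  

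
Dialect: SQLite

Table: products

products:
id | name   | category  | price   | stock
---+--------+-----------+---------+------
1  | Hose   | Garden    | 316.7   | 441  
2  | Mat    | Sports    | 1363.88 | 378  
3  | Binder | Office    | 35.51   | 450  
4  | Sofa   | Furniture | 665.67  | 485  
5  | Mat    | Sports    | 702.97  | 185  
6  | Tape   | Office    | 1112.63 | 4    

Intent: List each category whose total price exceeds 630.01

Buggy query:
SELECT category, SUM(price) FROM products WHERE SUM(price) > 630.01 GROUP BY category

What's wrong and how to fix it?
Bug: WHERE runs before GROUP BY, so aggregates aren't available there

Fix: Use HAVING (which filters groups after aggregation) instead of WHERE

Corrected query:
SELECT category, SUM(price) FROM products GROUP BY category HAVING SUM(price) > 630.01

Result:
category  | SUM(price)
----------+-----------
Furniture | 665.67    
Office    | 1148.14   
Sports    | 2066.85   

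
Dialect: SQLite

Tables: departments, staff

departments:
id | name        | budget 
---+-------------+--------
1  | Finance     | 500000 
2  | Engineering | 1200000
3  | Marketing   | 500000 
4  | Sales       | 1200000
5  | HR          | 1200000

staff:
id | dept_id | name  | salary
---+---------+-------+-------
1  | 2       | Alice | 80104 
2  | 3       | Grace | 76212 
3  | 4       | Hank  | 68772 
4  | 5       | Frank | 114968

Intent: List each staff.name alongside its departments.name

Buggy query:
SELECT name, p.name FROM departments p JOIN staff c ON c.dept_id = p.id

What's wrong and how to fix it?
Bug: Both tables have a 'name' column; the unqualified reference is ambiguous

Fix: Prefix ambiguous columns with the table alias

Corrected query:
SELECT c.name, p.name FROM departments p JOIN staff c ON c.dept_id = p.id

Result:
name  | name       
------+------------
Alice | Engineering
Grace | Marketing  
Hank  | Sales      
Frank | HR         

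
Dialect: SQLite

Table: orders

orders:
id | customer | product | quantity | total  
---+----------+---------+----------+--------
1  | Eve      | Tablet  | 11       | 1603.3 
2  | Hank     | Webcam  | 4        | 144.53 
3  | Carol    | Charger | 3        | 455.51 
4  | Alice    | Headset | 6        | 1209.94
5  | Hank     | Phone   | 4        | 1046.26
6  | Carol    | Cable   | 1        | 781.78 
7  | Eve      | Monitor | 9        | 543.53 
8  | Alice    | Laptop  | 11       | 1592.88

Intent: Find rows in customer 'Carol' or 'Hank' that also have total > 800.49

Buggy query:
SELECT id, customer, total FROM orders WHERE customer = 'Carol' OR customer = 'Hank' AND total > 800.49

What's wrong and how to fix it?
Bug: Without parentheses, AND is evaluated before OR, so the total filter only applies to the 'Hank' branch

Fix: Add parentheses around the OR so the AND applies to both alternatives

Corrected query:
SELECT id, customer, total FROM orders WHERE (customer = 'Carol' OR customer = 'Hank') AND total > 800.49

Result:
id | customer | total  
---+----------+--------
5  | Hank     | 1046.26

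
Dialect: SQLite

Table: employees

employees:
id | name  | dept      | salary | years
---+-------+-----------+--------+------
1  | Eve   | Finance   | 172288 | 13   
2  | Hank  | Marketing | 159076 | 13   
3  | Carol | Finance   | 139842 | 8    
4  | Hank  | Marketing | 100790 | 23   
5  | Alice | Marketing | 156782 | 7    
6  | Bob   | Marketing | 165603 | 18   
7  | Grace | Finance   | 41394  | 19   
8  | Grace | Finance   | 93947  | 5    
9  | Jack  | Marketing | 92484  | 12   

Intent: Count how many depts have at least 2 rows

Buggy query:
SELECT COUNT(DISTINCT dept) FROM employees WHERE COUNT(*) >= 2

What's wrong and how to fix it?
Bug: COUNT(*) cannot appear in WHERE; the per-group count doesn't exist yet

Fix: Use a subquery that GROUPs and filters with HAVING, then count its rows

Corrected query:
SELECT COUNT(*) FROM (SELECT dept FROM employees GROUP BY dept HAVING COUNT(*) >= 2)

Result:
COUNT(*)
--------
2       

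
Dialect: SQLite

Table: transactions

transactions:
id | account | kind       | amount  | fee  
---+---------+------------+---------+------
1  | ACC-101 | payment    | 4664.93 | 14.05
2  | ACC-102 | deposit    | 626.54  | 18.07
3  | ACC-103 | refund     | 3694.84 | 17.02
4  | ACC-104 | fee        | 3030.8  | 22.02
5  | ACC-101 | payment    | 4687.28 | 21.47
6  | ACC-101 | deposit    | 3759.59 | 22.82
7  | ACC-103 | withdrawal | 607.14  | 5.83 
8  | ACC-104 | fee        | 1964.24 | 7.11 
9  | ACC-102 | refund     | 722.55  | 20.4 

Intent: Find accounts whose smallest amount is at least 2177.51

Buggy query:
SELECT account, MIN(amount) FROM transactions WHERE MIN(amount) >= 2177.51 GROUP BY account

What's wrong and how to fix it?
Bug: MIN() in WHERE is a misuse of aggregate

Fix: Replace WHERE with HAVING after the GROUP BY

Corrected query:
SELECT account, MIN(amount) FROM transactions GROUP BY account HAVING MIN(amount) >= 2177.51

Result:
account | MIN(amount)
--------+------------
ACC-101 | 3759.59    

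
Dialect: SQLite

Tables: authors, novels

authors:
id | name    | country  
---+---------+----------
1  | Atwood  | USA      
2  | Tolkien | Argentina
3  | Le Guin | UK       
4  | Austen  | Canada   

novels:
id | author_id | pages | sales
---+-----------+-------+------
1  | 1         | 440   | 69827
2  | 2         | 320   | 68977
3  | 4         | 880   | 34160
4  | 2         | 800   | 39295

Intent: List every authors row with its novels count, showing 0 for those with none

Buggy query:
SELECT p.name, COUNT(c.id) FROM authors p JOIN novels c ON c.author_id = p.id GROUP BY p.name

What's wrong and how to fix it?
Bug: An inner join excludes parents with zero children

Fix: Switch to LEFT JOIN to retain unmatched parent rows

Corrected query:
SELECT p.name, COUNT(c.id) FROM authors p LEFT JOIN novels c ON c.author_id = p.id GROUP BY p.name

Result:
name    | COUNT(c.id)
--------+------------
Atwood  | 1          
Austen  | 1          
Le Guin | 0          
Tolkien | 2          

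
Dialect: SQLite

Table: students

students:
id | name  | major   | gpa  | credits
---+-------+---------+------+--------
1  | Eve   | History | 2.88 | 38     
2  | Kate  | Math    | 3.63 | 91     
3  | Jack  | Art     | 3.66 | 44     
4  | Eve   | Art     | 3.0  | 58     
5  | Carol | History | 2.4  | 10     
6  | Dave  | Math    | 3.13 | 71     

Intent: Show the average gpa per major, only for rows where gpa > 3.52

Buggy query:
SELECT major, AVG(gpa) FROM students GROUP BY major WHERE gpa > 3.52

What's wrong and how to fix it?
Bug: Row-level WHERE must come before GROUP BY in the clause order

Fix: Move the WHERE clause before GROUP BY

Corrected query:
SELECT major, AVG(gpa) FROM students WHERE gpa > 3.52 GROUP BY major

Result:
major | AVG(gpa)
------+---------
Art   | 3.66    
Math  | 3.63    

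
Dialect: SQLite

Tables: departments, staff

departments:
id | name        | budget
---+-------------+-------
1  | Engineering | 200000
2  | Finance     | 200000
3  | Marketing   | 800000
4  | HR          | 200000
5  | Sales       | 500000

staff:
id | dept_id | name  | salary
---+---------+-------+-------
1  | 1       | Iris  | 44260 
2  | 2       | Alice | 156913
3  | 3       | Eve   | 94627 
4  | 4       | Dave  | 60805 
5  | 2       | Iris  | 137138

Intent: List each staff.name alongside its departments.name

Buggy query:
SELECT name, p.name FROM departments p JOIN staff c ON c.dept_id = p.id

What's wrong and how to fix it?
Bug: 'name' exists in both joined tables, so the database can't tell which one is meant

Fix: Qualify the column with its table alias (c.name)

Corrected query:
SELECT c.name, p.name FROM departments p JOIN staff c ON c.dept_id = p.id

Result:
name  | name       
------+------------
Iris  | Engineering
Alice | Finance    
Eve   | Marketing  
Dave  | HR         
Iris  | Finance    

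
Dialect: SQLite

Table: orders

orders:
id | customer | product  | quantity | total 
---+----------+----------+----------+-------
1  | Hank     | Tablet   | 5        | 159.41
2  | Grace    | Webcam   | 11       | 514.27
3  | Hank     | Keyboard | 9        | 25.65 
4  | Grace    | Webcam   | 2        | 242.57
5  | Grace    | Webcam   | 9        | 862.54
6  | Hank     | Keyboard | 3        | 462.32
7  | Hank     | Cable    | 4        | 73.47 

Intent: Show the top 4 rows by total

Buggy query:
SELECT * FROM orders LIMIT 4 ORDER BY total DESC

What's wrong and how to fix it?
Bug: ORDER BY cannot follow LIMIT; LIMIT is the final clause

Fix: Swap the clauses: ORDER BY first, then LIMIT

Corrected query:
SELECT * FROM orders ORDER BY total DESC LIMIT 4

Result:
id | customer | product  | quantity | total 
---+----------+----------+----------+-------
5  | Grace    | Webcam   | 9        | 862.54
2  | Grace    | Webcam   | 11       | 514.27
6  | Hank     | Keyboard | 3        | 462.32
4  | Grace    | Webcam   | 2        | 242.57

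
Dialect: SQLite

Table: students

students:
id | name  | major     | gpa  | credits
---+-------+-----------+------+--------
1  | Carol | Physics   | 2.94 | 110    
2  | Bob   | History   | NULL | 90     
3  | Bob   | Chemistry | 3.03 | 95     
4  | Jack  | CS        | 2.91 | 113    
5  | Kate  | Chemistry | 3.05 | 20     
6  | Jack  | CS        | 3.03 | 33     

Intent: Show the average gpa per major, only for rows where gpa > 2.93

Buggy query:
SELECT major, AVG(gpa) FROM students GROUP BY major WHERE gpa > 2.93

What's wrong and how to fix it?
Bug: Row-level WHERE must come before GROUP BY in the clause order

Fix: Move the WHERE clause before GROUP BY

Corrected query:
SELECT major, AVG(gpa) FROM students WHERE gpa > 2.93 GROUP BY major

Result:
major     | AVG(gpa)
----------+---------
CS        | 3.03    
Chemistry | 3.04    
Physics   | 2.94    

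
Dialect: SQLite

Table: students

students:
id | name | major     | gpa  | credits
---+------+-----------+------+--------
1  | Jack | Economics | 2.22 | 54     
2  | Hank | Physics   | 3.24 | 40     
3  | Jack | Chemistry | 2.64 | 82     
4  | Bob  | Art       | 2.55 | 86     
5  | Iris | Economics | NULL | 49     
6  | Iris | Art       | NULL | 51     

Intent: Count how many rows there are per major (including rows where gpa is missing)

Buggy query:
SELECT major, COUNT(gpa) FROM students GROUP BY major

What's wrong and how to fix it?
Bug: COUNT(column) counts non-NULL values only; rows with NULL gpa aren't counted

Fix: Replace COUNT(gpa) with COUNT(*)

Corrected query:
SELECT major, COUNT(*) FROM students GROUP BY major

Result:
major     | COUNT(*)
----------+---------
Art       | 2       
Chemistry | 1       
Economics | 2       
Physics   | 1       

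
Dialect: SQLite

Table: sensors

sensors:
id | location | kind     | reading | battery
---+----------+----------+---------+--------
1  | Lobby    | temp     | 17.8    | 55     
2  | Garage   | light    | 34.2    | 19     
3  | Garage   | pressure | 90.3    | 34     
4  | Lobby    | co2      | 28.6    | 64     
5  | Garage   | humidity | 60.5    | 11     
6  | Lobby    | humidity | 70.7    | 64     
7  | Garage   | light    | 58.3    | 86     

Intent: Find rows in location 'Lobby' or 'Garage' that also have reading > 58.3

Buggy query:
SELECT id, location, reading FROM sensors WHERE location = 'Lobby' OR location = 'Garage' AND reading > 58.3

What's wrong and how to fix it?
Bug: AND binds tighter than OR, so this parses as location = 'Lobby' OR (location = 'Garage' AND reading > 58.3)

Fix: Group the OR with parentheses (or use IN), then AND the threshold

Corrected query:
SELECT id, location, reading FROM sensors WHERE (location = 'Lobby' OR location = 'Garage') AND reading > 58.3

Result:
id | location | reading
---+----------+--------
3  | Garage   | 90.3   
5  | Garage   | 60.5   
6  | Lobby    | 70.7   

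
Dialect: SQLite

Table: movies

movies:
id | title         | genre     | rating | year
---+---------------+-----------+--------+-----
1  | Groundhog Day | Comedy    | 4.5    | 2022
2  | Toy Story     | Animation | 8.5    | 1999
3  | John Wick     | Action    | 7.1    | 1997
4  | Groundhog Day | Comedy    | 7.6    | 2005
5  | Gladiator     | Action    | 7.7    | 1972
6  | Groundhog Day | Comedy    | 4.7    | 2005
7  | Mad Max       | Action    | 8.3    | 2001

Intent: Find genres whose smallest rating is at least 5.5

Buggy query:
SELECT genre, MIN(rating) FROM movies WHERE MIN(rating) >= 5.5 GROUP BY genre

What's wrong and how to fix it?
Bug: MIN() in WHERE is a misuse of aggregate

Fix: Use HAVING for the per-group MIN condition

Corrected query:
SELECT genre, MIN(rating) FROM movies GROUP BY genre HAVING MIN(rating) >= 5.5

Result:
genre     | MIN(rating)
----------+------------
Action    | 7.1        
Animation | 8.5        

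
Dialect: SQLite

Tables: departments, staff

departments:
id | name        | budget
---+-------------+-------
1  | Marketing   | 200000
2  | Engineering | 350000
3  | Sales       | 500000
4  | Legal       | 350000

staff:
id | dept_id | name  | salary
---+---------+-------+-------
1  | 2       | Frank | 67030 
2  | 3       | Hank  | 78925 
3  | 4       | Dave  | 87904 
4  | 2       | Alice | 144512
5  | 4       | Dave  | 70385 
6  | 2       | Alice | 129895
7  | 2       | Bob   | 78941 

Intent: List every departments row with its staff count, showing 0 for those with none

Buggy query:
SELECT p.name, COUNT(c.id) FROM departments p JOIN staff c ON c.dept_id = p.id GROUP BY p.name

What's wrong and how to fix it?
Bug: INNER JOIN drops departments rows that have no matching staff rows

Fix: Switch to LEFT JOIN to retain unmatched parent rows

Corrected query:
SELECT p.name, COUNT(c.id) FROM departments p LEFT JOIN staff c ON c.dept_id = p.id GROUP BY p.name

Result:
name        | COUNT(c.id)
------------+------------
Engineering | 4          
Legal       | 2          
Marketing   | 0          
Sales       | 1          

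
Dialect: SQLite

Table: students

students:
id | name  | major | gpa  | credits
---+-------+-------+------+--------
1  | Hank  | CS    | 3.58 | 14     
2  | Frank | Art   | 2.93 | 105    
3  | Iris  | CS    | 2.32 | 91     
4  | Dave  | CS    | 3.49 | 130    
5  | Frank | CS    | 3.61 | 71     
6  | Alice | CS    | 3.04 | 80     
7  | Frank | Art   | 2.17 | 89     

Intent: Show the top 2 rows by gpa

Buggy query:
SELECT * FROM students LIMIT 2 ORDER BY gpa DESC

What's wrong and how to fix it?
Bug: LIMIT must come after ORDER BY

Fix: Swap the clauses: ORDER BY first, then LIMIT

Corrected query:
SELECT * FROM students ORDER BY gpa DESC LIMIT 2

Result:
id | name  | major | gpa  | credits
---+-------+-------+------+--------
5  | Frank | CS    | 3.61 | 71     
1  | Hank  | CS    | 3.58 | 14     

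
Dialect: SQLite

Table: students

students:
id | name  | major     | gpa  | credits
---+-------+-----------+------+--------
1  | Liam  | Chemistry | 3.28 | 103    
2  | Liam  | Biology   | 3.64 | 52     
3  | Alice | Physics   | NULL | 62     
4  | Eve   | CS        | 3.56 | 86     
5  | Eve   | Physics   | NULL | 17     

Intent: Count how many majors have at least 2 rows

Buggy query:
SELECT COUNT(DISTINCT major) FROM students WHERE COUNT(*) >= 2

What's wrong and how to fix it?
Bug: WHERE filters individual rows, not groups, so a group-level COUNT is invalid there

Fix: Group first with HAVING COUNT(*) >= 2, then COUNT the resulting groups

Corrected query:
SELECT COUNT(*) FROM (SELECT major FROM students GROUP BY major HAVING COUNT(*) >= 2)

Result:
COUNT(*)
--------
1       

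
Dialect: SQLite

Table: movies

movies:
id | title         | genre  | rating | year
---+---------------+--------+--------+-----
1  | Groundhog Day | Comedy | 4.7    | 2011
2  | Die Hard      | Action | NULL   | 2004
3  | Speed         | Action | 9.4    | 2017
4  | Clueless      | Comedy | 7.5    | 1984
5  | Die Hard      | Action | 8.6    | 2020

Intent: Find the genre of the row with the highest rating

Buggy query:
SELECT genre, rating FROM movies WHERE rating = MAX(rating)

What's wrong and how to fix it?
Bug: MAX(rating) is an aggregate and cannot be used directly in WHERE

Fix: Wrap MAX in a scalar subquery so WHERE compares against a single value

Corrected query:
SELECT genre, rating FROM movies WHERE rating = (SELECT MAX(rating) FROM movies)

Result:
genre  | rating
-------+-------
Action | 9.4   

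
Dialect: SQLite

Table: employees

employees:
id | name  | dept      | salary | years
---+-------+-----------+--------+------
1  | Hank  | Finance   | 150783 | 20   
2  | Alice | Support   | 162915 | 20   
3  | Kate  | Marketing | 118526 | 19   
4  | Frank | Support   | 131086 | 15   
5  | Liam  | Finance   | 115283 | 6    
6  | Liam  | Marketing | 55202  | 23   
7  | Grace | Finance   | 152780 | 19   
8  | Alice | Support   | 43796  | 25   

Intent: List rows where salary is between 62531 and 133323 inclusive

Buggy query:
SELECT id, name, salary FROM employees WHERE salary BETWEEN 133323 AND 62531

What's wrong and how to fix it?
Bug: BETWEEN expects the lower bound first; with 133323 AND 62531 the range is empty

Fix: Swap the bounds so the smaller value comes first

Corrected query:
SELECT id, name, salary FROM employees WHERE salary BETWEEN 62531 AND 133323

Result:
id | name  | salary
---+-------+-------
3  | Kate  | 118526
4  | Frank | 131086
5  | Liam  | 115283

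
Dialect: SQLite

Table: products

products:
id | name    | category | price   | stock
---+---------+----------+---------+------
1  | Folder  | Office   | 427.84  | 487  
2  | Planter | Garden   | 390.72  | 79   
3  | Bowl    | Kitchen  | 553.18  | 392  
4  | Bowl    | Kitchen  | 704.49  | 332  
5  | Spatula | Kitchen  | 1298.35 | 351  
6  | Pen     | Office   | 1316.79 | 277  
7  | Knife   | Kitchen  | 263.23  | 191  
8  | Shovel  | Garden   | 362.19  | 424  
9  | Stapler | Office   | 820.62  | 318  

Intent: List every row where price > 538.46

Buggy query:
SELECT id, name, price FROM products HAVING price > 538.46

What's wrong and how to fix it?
Bug: HAVING filters the output of aggregation, but this query has no GROUP BY and no aggregate functions, so SQLite rejects it (HAVING clause on a non-aggregate query); the condition here is per row

Fix: Use WHERE for row-level filtering

Corrected query:
SELECT id, name, price FROM products WHERE price > 538.46

Result:
id | name    | price  
---+---------+--------
3  | Bowl    | 553.18 
4  | Bowl    | 704.49 
5  | Spatula | 1298.35
6  | Pen     | 1316.79
9  | Stapler | 820.62 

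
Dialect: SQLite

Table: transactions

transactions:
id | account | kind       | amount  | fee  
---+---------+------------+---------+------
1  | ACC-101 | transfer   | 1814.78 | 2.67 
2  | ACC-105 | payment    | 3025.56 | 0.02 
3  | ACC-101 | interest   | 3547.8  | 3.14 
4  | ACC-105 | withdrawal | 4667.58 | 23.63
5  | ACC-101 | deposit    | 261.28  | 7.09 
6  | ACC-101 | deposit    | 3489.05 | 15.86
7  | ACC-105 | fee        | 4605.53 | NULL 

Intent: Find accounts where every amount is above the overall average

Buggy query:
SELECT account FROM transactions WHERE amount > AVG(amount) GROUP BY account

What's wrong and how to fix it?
Bug: WHERE evaluates per row before aggregation, so AVG() is unavailable

Fix: Use a subquery for AVG and a HAVING MIN(...) filter so the condition holds for every row in the group

Corrected query:
SELECT account FROM transactions GROUP BY account HAVING MIN(amount) > (SELECT AVG(amount) FROM transactions)

Result:
(no rows)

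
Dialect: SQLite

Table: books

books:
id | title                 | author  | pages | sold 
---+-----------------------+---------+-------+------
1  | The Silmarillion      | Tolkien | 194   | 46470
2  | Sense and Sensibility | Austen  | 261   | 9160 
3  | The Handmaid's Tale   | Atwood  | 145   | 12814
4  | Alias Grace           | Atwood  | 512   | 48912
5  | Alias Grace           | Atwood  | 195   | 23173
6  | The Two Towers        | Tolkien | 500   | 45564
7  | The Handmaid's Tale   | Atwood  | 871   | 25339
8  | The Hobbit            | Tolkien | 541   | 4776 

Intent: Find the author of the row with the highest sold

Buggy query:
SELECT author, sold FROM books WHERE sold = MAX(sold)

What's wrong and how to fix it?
Bug: WHERE is evaluated per row; an aggregate over the whole table isn't defined there

Fix: Use a subquery: WHERE sold = (SELECT MAX(sold) FROM books)

Corrected query:
SELECT author, sold FROM books WHERE sold = (SELECT MAX(sold) FROM books)

Result:
author | sold 
-------+------
Atwood | 48912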